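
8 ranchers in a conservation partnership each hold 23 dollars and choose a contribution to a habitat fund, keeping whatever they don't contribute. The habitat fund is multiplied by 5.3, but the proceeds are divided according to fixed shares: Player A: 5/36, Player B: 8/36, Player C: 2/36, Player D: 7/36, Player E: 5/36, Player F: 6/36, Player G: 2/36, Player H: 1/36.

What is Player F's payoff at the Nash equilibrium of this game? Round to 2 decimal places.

63.63 dollars

A player with share s gets back 5.3·s per unit contributed, so full contribution is dominant for anyone with s > 1/5.3 = 0.1887 and zero contribution is dominant for anyone below.
The shares above 0.1887 belong to Player B and Player D, contributing 23 each; the remaining 6 contribute 0. Total contributed: 46.
Player F keeps 23 and receives 5.3 × 46 × 6/36 = 40.63 from the habitat fund, for a payoff of 63.63.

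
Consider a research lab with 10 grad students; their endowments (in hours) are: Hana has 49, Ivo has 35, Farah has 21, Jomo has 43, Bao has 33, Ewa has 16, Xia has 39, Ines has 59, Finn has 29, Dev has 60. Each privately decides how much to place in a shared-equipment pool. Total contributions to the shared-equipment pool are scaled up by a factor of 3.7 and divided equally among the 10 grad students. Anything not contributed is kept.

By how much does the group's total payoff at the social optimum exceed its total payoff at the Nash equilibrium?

The private return per contributed unit is 3.7/10 = 0.3700 < 1 for every player regardless of endowment, so the Nash equilibrium is zero contribution and the group total is Σ E_j = 49 + 35 + 21 + 43 + 33 + 16 + 39 + 59 + 29 + 60 = 384.
Each contributed unit returns 3.700 to the group, so the social optimum is full contribution by everyone: group total = 3.700 × 384 = 1420.80.
Efficiency loss = (3.700 − 1) × 384 = 1036.80.

1036.80 hours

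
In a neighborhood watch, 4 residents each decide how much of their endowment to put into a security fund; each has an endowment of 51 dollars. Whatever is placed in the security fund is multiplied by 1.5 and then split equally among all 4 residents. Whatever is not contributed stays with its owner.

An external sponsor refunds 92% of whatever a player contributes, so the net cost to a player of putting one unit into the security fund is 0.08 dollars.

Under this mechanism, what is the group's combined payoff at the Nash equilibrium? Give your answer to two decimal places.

Under the mechanism each unit contributed yields (1.5/4) / 0.08 = 4.6875 back to its contributor per unit of net cost, which exceeds 1, making full contribution the dominant choice for everyone.
At the Nash equilibrium everyone contributes 51. Group total payoff = 4 × (51 × 0.92 + 1.5 × 51) = 493.68.

493.68 dollars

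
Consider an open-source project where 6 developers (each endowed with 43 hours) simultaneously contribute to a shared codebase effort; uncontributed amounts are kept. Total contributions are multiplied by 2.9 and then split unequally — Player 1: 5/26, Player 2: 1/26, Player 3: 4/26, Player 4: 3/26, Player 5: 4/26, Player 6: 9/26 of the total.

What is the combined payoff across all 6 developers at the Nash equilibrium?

339.70 hours

Player j's private return per contributed unit is 2.9 × (j's share). Contributing is weakly dominant for j when that share is at least 1/2.9 = 0.3448, and contributing 0 is dominant otherwise.
Only Player 6 (9/26) clears that bar, contributing 43; the remaining 5 contribute 0. Total contributed: 43.
The shared codebase effort pays out 2.9 × 43 = 124.70 in total (split across the unequal shares, but the aggregate is all that matters for the group sum).
The 5 free-riders keep 43 each, adding 215. Group total = 215 + 124.70 = 339.70.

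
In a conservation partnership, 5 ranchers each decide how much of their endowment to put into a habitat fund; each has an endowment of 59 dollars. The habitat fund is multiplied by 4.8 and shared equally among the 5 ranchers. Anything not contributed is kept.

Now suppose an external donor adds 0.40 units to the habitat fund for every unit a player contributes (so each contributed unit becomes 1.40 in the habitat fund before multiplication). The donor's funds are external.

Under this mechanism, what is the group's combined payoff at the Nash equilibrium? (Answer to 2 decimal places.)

1982.40 dollars

Under the mechanism each unit contributed yields 4.8 × 1.40 / 5 = 1.3440 back to its contributor per unit of net cost, which exceeds 1, making full contribution the dominant choice for everyone.
So the Nash equilibrium is full contribution by all 5; the group earns 4.8 × 1.40 × 295 = 1982.40.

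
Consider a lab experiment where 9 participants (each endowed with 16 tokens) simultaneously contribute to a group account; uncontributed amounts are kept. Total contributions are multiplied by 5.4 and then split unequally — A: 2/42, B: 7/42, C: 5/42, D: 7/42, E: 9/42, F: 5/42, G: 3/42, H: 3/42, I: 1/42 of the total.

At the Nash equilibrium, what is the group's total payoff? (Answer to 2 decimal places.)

Player j's private return per contributed unit is 5.4 × (j's share). Contributing is weakly dominant for j when that share is at least 1/5.4 = 0.1852, and contributing 0 is dominant otherwise.
The only share above 0.1852 is E's 9/42, contributing 16; the remaining 8 contribute 0. Total contributed: 16.
The group account pays out 5.4 × 16 = 86.40 in total (split across the unequal shares, but the aggregate is all that matters for the group sum).
The 8 free-riders keep 16 each, adding 128. Group total = 128 + 86.40 = 214.40.

214.40 tokens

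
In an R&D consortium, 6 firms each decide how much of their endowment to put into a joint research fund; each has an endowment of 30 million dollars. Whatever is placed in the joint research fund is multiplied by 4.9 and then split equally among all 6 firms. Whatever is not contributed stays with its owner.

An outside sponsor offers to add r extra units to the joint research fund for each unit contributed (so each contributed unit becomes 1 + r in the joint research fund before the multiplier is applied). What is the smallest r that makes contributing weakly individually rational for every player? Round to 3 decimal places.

With matching at rate r, one contributed unit becomes (1 + r) in the joint research fund and returns 4.9 × (1 + r) / 6 to the contributor.
Setting this equal to 1: 1 + r = 6/4.9 = 1.2245.
So the minimum matching rate is r = 1.2245 − 1 = 0.224.

0.224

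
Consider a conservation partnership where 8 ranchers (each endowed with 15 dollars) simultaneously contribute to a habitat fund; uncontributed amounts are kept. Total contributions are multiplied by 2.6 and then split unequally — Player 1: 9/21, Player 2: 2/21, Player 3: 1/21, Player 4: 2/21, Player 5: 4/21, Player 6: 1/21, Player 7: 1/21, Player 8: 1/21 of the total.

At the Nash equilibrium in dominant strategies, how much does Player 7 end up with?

16.86 dollars

Each unit j contributes comes back to j as 2.6 × (j's share), so j prefers to contribute only if that share exceeds 1/2.6 = 0.3846; otherwise keeping the unit dominates.
Only Player 1 (9/21) clears that bar, contributing 15; the remaining 7 contribute 0. Total contributed: 15.
Player 7 keeps 15 and receives 2.6 × 15 × 1/21 = 1.86 from the habitat fund, for a payoff of 16.86.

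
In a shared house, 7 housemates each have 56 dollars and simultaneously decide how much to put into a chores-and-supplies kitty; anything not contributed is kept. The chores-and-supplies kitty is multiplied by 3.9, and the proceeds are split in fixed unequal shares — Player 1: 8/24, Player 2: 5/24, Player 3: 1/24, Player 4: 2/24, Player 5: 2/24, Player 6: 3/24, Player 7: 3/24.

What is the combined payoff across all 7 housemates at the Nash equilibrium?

554.40 dollars

Each unit j contributes comes back to j as 3.9 × (j's share), so j prefers to contribute only if that share exceeds 1/3.9 = 0.2564; otherwise keeping the unit dominates.
Only Player 1 (8/24) clears that bar, contributing 56; the remaining 6 contribute 0. Total contributed: 56.
The chores-and-supplies kitty pays out 3.9 × 56 = 218.40 in total (split across the unequal shares, but the aggregate is all that matters for the group sum).
The 6 free-riders keep 56 each, adding 336. Group total = 336 + 218.40 = 554.40.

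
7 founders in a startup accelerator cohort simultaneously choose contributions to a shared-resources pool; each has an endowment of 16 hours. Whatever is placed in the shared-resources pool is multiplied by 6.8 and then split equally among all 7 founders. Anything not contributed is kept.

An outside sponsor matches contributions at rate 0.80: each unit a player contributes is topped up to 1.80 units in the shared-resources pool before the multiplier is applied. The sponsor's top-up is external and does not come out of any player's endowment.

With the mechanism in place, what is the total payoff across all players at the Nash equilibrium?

1370.88 hours

The effective private return per unit is now 6.8 × 1.80 / 7 = 1.7486 > 1, so every player's dominant strategy flips to full contribution.
So the Nash equilibrium is full contribution by all 7; the group earns 6.8 × 1.80 × 112 = 1370.88.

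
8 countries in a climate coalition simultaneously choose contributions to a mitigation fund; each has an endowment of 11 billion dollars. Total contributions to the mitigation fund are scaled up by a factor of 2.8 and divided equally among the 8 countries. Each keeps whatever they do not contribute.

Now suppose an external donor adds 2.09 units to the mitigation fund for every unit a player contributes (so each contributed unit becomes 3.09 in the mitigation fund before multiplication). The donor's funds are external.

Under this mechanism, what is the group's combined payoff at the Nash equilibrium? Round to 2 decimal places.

Under the mechanism each unit contributed yields 2.8 × 3.09 / 8 = 1.0815 back to its contributor per unit of net cost, which exceeds 1, making full contribution the dominant choice for everyone.
So the Nash equilibrium is full contribution by all 8; the group earns 2.8 × 3.09 × 88 = 761.38.

761.38 billion dollars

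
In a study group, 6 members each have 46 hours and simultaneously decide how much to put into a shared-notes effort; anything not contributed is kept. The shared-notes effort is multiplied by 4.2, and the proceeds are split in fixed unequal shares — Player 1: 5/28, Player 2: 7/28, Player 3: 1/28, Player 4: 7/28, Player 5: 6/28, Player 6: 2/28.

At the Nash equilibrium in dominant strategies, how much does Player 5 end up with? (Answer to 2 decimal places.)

For player j, contributing a unit is worthwhile iff 4.2 × (j's share) ≥ 1, i.e. iff j's share is at least 0.2381.
The shares above 0.2381 belong to Player 2 and Player 4, contributing 46 each; the remaining 4 contribute 0. Total contributed: 92.
Player 5 keeps 46 and receives 4.2 × 92 × 6/28 = 82.80 from the shared-notes effort, for a payoff of 128.80.

128.80 hours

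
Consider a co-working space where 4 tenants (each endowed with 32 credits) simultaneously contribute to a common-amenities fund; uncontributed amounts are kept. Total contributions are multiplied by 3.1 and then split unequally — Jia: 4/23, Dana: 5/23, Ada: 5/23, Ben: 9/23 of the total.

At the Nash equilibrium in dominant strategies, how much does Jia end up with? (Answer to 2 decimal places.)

49.25 credits

A player with share s gets back 3.1·s per unit contributed, so full contribution is dominant for anyone with s > 1/3.1 = 0.3226 and zero contribution is dominant for anyone below.
The only share above 0.3226 is Ben's 9/23, contributing 32; the remaining 3 contribute 0. Total contributed: 32.
Jia keeps 32 and receives 3.1 × 32 × 4/23 = 17.25 from the common-amenities fund, for a payoff of 49.25.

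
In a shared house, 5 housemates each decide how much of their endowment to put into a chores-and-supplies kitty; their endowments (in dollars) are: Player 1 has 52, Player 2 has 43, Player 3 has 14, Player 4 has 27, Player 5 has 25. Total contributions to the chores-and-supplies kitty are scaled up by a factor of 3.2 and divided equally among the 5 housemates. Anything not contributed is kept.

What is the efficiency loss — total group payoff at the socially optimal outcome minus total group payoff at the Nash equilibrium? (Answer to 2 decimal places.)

The private return per contributed unit is 3.2/5 = 0.6400 < 1 for every player regardless of endowment, so the Nash equilibrium is zero contribution and the group total is Σ E_j = 52 + 43 + 14 + 27 + 25 = 161.
Each contributed unit returns 3.200 to the group, so the social optimum is full contribution by everyone: group total = 3.200 × 161 = 515.20.
Efficiency loss = (3.200 − 1) × 161 = 354.20.

354.20 dollars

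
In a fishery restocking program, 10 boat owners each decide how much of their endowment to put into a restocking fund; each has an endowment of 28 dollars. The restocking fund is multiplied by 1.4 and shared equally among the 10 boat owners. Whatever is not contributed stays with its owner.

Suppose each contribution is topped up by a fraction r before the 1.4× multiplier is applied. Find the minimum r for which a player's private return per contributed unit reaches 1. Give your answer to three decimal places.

6.143

With matching at rate r, one contributed unit becomes (1 + r) in the restocking fund and returns 1.4 × (1 + r) / 10 to the contributor.
Setting this equal to 1: 1 + r = 10/1.4 = 7.1429.
So the minimum matching rate is r = 7.1429 − 1 = 6.143.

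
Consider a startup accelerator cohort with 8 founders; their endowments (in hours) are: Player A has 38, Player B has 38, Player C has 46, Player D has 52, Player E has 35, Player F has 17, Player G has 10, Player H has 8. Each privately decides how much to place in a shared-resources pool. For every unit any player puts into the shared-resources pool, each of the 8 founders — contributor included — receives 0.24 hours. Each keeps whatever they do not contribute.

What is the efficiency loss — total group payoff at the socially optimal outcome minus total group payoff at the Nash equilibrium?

224.48 hours

The private return per contributed unit is 0.24 < 1 for everyone, so the Nash equilibrium is zero contribution and the group total is Σ E_j = 38 + 38 + 46 + 52 + 35 + 17 + 10 + 8 = 244.
Each contributed unit returns 1.920 to the group, so the social optimum is full contribution by everyone: group total = 1.920 × 244 = 468.48.
Efficiency loss = (1.920 − 1) × 244 = 224.48.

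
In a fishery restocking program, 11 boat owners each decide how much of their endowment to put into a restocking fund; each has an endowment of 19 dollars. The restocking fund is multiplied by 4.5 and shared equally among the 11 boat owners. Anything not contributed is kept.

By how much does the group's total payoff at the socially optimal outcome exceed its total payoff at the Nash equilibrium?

Each contributed unit returns 4.5/11 = 0.4091 to its contributor — below 1 — so contributing 0 is dominant for every player. At the Nash equilibrium everyone keeps their 19, and the group total is 11 × 19 = 209.
Each contributed unit returns 4.500 to the group as a whole (0.4091 to each of 11 players), which exceeds 1, so the social optimum is full contribution: group total = 4.500 × 209 = 940.50.
Efficiency loss = 940.50 − 209 = 731.50.

731.50 dollars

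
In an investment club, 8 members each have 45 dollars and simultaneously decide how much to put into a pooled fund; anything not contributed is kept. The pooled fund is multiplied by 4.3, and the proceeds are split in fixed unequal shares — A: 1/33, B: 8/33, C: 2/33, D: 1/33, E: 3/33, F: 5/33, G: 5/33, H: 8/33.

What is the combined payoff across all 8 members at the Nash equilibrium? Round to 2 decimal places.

657.00 dollars

Each unit j contributes comes back to j as 4.3 × (j's share), so j prefers to contribute only if that share exceeds 1/4.3 = 0.2326; otherwise keeping the unit dominates.
The shares above 0.2326 belong to B and H, contributing 45 each; the remaining 6 contribute 0. Total contributed: 90.
The pooled fund pays out 4.3 × 90 = 387.00 in total (split across the unequal shares, but the aggregate is all that matters for the group sum).
The 6 free-riders keep 45 each, adding 270. Group total = 270 + 387.00 = 657.00.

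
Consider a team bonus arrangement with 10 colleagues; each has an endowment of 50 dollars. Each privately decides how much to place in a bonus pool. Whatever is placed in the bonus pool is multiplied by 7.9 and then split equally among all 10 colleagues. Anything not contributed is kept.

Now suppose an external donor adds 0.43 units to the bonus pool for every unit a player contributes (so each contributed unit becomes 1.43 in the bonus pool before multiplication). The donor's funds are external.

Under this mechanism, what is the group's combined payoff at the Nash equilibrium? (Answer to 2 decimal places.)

With the mechanism, a contributed unit returns 7.9 × 1.43 / 10 = 1.1297 per unit of net cost to the contributor — now above 1 — so contributing fully is weakly dominant for every player.
At the Nash equilibrium everyone contributes 50. Group total payoff = 7.9 × 1.43 × 500 = 5648.50.

5648.50 dollars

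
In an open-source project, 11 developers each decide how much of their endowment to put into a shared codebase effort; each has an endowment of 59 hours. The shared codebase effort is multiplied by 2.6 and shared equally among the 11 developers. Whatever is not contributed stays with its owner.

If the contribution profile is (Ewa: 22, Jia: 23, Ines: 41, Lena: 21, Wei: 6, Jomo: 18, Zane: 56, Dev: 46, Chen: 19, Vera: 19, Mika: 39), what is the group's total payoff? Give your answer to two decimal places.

Total contributed: 22 + 23 + 41 + 21 + 6 + 18 + 56 + 46 + 19 + 19 + 39 = 310; total kept: 11 × 59 − 310 = 339.
The shared codebase effort pays out 2.6 × 310 = 806.00 in aggregate.
Group total = 339 + 806.00 = 1145.00.

1145.00 hours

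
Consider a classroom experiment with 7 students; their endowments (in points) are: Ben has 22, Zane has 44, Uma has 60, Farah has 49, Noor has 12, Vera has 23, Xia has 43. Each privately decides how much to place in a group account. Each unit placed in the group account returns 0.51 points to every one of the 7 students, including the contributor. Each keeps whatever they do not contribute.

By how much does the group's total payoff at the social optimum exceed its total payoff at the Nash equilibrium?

The private return per contributed unit is 0.51 < 1 for everyone, so the Nash equilibrium is zero contribution and the group total is Σ E_j = 22 + 44 + 60 + 49 + 12 + 23 + 43 = 253.
Each contributed unit returns 3.570 to the group, so the social optimum is full contribution by everyone: group total = 3.570 × 253 = 903.21.
Efficiency loss = (3.570 − 1) × 253 = 650.21.

650.21 points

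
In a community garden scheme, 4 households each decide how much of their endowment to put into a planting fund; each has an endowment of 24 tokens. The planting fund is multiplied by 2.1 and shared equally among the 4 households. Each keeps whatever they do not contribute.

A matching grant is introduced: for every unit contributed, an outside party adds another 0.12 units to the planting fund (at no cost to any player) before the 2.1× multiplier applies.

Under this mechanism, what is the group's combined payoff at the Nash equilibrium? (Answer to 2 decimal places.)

The effective private return is 2.1 × 1.12 / 4 = 0.5880, which is still under 1, so the mechanism doesn't change anyone's dominant strategy: zero contribution.
Everyone keeps their endowment and the group total is 4 × 24 = 96.

96.00 tokens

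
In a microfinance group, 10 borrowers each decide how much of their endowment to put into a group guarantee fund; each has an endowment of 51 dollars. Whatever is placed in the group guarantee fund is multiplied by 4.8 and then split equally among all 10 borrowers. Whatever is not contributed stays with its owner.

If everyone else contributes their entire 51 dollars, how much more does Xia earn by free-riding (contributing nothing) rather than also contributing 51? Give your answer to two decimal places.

26.52 dollars

Switching from a contribution of 51 to 0 lets Xia keep an extra 51 dollars, but lowers the group guarantee fund by 51, which costs Xia their own share of that drop: 4.8/10 × 51 = 24.48.
Net gain = 51 − 24.48 = 26.52. The private return per contributed unit (0.4800) is below 1, so free-riding is indeed the best response regardless of what the others do.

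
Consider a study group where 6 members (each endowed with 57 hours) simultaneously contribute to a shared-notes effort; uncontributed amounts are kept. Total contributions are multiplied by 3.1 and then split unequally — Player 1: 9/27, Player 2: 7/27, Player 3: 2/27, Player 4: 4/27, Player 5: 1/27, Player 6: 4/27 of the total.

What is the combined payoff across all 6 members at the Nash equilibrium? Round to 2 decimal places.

461.70 hours

A player with share s gets back 3.1·s per unit contributed, so full contribution is dominant for anyone with s > 1/3.1 = 0.3226 and zero contribution is dominant for anyone below.
The only share above 0.3226 is Player 1's 9/27, contributing 57; the remaining 5 contribute 0. Total contributed: 57.
The shared-notes effort pays out 3.1 × 57 = 176.70 in total (split across the unequal shares, but the aggregate is all that matters for the group sum).
The 5 free-riders keep 57 each, adding 285. Group total = 285 + 176.70 = 461.70.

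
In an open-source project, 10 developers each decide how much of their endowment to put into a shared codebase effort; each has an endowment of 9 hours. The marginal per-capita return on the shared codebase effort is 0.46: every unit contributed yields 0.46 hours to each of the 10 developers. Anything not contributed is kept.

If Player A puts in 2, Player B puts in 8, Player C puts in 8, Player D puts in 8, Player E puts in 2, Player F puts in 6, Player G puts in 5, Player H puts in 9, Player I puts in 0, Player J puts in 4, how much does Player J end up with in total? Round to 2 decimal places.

Total contributed: 2 + 8 + 8 + 8 + 2 + 6 + 5 + 9 + 0 + 4 = 52.
Each receives 0.46 × 52 = 23.92 from the shared codebase effort.
Player J keeps 9 − 4 = 5, so Player J's payoff is 5 + 23.92 = 28.92.

28.92 hours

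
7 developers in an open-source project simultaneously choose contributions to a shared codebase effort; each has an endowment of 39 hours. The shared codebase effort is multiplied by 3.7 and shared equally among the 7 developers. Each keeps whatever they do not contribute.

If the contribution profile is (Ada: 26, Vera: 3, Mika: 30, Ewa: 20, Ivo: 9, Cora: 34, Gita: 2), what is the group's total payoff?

607.80 hours

Total contributed: 26 + 3 + 30 + 20 + 9 + 34 + 2 = 124; total kept: 7 × 39 − 124 = 149.
The shared codebase effort pays out 3.7 × 124 = 458.80 in aggregate.
Group total = 149 + 458.80 = 607.80.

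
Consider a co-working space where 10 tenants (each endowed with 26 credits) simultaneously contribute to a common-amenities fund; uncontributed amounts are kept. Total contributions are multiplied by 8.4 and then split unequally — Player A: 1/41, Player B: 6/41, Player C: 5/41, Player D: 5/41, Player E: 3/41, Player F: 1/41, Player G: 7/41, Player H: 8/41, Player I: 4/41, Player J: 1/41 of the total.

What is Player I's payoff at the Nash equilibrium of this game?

A player with share s gets back 8.4·s per unit contributed, so full contribution is dominant for anyone with s > 1/8.4 = 0.1190 and zero contribution is dominant for anyone below.
Player B, Player C, Player D, Player G and Player H clear that bar, contributing 26 each; the remaining 5 contribute 0. Total contributed: 130.
Player I keeps 26 and receives 8.4 × 130 × 4/41 = 106.54 from the common-amenities fund, for a payoff of 132.54.

132.54 credits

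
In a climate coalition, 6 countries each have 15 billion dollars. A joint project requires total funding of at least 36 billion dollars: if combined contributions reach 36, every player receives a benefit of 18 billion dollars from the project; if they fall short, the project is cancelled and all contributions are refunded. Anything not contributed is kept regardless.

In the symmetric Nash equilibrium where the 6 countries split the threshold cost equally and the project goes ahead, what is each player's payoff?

Equal share of the threshold: 36/6 = 6.
At this profile no one gains by cutting their contribution: any cut drops the total below 36, the project is cancelled, contributions are refunded, and the deviator ends with 15, which is less than 15 − 6 + 18 = 27. Contributing more than 6 just wastes the excess. So contributing exactly 6 is a best response.
Each player's payoff: 15 − 6 + 18 = 27.

27 billion dollars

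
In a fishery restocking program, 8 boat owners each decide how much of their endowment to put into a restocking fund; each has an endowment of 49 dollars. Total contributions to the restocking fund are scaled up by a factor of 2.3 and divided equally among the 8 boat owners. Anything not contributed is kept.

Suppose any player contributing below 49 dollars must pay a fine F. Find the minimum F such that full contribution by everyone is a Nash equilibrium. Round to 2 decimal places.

34.91 dollars

Given the others contribute fully, the best deviation is to contribute 0 (any partial contribution still incurs the fine and gives up units whose private return 0.2875 is below 1).
Deviating from 49 to 0 saves 49 dollars but forfeits the deviator's share of the drop in the restocking fund: 2.3/8 × 49 = 14.09.
So the deviation gain is 49 − 14.09 = 34.91, and the fine must be at least 34.91 dollars to wipe it out.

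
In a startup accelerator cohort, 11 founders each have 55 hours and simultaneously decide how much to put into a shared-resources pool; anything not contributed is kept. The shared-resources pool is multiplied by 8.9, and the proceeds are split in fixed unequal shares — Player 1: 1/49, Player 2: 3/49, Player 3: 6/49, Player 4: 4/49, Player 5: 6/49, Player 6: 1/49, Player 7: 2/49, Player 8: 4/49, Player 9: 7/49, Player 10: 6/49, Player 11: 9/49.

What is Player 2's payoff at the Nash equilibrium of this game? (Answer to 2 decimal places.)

For player j, contributing a unit is worthwhile iff 8.9 × (j's share) ≥ 1, i.e. iff j's share is at least 0.1124.
Player 3, Player 5, Player 9, Player 10 and Player 11 clear that bar, contributing 55 each; the remaining 6 contribute 0. Total contributed: 275.
Player 2 keeps 55 and receives 8.9 × 275 × 3/49 = 149.85 from the shared-resources pool, for a payoff of 204.85.

204.85 hours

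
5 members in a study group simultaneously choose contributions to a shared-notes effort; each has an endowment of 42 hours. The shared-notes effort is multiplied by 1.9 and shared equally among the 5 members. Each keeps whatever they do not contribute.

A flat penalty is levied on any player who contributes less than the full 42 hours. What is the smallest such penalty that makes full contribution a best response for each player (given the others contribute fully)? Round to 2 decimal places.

Given the others contribute fully, the best deviation is to contribute 0 (any partial contribution still incurs the fine and gives up units whose private return 0.3800 is below 1).
Deviating from 42 to 0 saves 42 hours but forfeits the deviator's share of the drop in the shared-notes effort: 1.9/5 × 42 = 15.96.
So the deviation gain is 42 − 15.96 = 26.04, and the fine must be at least 26.04 hours to wipe it out.

26.04 hours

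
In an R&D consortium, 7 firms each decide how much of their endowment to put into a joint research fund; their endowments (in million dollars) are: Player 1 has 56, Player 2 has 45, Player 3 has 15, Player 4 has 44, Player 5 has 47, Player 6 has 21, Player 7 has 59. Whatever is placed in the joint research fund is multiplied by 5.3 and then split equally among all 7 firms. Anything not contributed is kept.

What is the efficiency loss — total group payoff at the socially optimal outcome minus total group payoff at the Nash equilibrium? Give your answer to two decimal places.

The private return per contributed unit is 5.3/7 = 0.7571 < 1 for every player regardless of endowment, so the Nash equilibrium is zero contribution and the group total is Σ E_j = 56 + 45 + 15 + 44 + 47 + 21 + 59 = 287.
Each contributed unit returns 5.300 to the group, so the social optimum is full contribution by everyone: group total = 5.300 × 287 = 1521.10.
Efficiency loss = (5.300 − 1) × 287 = 1234.10.

1234.10 million dollars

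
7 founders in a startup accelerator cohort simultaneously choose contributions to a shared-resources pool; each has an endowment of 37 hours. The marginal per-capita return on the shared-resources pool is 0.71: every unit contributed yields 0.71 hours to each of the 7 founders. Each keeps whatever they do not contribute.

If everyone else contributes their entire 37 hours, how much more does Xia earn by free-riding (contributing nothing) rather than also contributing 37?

10.73 hours

Switching from a contribution of 37 to 0 lets Xia keep an extra 37 hours, but lowers the shared-resources pool by 37, which costs Xia their own share of that drop: 0.71 × 37 = 26.27.
Net gain = 37 − 26.27 = 10.73. The private return per contributed unit (0.71) is below 1, so free-riding is indeed the best response regardless of what the others do.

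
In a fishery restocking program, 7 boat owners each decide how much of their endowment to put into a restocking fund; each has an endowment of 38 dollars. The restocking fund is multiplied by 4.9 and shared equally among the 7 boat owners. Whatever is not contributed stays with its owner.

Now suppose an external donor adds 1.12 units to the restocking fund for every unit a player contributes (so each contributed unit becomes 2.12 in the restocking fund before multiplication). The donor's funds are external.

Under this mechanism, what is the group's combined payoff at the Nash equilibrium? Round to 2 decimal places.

2763.21 dollars

With the mechanism, a contributed unit returns 4.9 × 2.12 / 7 = 1.4840 per unit of net cost to the contributor — now above 1 — so contributing fully is weakly dominant for every player.
At the Nash equilibrium everyone contributes 38. Group total payoff = 4.9 × 2.12 × 266 = 2763.21.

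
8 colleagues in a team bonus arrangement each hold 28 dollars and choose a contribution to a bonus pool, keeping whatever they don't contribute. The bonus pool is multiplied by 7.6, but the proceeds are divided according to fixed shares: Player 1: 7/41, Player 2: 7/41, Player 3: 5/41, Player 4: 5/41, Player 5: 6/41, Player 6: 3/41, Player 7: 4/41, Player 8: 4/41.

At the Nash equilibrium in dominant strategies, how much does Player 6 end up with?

74.71 dollars

A player with share s gets back 7.6·s per unit contributed, so full contribution is dominant for anyone with s > 1/7.6 = 0.1316 and zero contribution is dominant for anyone below.
The shares above 0.1316 belong to Player 1, Player 2 and Player 5, contributing 28 each; the remaining 5 contribute 0. Total contributed: 84.
Player 6 keeps 28 and receives 7.6 × 84 × 3/41 = 46.71 from the bonus pool, for a payoff of 74.71.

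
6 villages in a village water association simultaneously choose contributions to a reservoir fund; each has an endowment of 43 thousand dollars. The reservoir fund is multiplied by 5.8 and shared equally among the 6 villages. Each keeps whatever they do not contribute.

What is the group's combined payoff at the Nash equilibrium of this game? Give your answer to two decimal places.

258.00 thousand dollars

Each contributed unit returns 5.8/6 = 0.9667 to its contributor — below 1 — so contributing 0 is dominant for every player. At the Nash equilibrium everyone keeps their 43, and the group total is 6 × 43 = 258.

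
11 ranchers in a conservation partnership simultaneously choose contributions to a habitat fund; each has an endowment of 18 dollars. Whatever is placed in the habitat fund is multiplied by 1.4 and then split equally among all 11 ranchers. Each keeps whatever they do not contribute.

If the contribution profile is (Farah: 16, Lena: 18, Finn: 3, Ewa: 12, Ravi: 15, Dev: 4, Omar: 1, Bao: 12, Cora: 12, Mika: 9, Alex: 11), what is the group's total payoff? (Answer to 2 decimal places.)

243.20 dollars

Total contributed: 16 + 18 + 3 + 12 + 15 + 4 + 1 + 12 + 12 + 9 + 11 = 113; total kept: 11 × 18 − 113 = 85.
The habitat fund pays out 1.4 × 113 = 158.20 in aggregate.
Group total = 85 + 158.20 = 243.20.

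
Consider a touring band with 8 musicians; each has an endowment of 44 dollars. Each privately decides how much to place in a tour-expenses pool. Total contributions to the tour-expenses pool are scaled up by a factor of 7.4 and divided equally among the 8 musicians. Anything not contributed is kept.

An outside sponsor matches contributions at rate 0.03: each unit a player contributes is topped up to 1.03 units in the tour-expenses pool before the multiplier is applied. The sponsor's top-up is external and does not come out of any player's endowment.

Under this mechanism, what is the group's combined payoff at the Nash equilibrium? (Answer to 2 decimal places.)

352.00 dollars

Even with the mechanism, each unit contributed returns only 7.4 × 1.03 / 8 = 0.9528 per unit of net cost, so contributing nothing is still dominant.
At the Nash equilibrium no one contributes; group total payoff = 8 × 44 = 352.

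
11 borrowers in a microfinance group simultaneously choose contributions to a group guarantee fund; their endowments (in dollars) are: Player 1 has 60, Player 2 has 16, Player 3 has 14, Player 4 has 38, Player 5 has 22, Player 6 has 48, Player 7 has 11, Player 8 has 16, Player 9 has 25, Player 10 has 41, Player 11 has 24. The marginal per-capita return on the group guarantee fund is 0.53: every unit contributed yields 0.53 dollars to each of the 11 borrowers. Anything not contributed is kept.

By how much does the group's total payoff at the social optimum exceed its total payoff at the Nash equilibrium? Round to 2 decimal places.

The private return per contributed unit is 0.53 < 1 for everyone, so the Nash equilibrium is zero contribution and the group total is Σ E_j = 60 + 16 + 14 + 38 + 22 + 48 + 11 + 16 + 25 + 41 + 24 = 315.
Each contributed unit returns 5.830 to the group, so the social optimum is full contribution by everyone: group total = 5.830 × 315 = 1836.45.
Efficiency loss = (5.830 − 1) × 315 = 1521.45.

1521.45 dollars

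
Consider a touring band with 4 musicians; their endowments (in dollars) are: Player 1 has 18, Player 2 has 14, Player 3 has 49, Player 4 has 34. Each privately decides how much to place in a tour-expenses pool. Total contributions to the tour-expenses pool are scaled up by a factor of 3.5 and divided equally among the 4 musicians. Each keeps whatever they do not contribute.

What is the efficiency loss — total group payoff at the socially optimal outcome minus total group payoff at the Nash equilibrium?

The private return per contributed unit is 3.5/4 = 0.8750 < 1 for every player regardless of endowment, so the Nash equilibrium is zero contribution and the group total is Σ E_j = 18 + 14 + 49 + 34 = 115.
Each contributed unit returns 3.500 to the group, so the social optimum is full contribution by everyone: group total = 3.500 × 115 = 402.50.
Efficiency loss = (3.500 − 1) × 115 = 287.50.

287.50 dollars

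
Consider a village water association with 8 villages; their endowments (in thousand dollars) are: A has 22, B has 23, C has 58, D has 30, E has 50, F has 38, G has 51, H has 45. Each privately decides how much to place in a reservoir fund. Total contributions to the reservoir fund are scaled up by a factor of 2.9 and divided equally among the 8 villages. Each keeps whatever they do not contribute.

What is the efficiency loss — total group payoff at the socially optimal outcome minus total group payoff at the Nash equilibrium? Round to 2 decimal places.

The private return per contributed unit is 2.9/8 = 0.3625 < 1 for every player regardless of endowment, so the Nash equilibrium is zero contribution and the group total is Σ E_j = 22 + 23 + 58 + 30 + 50 + 38 + 51 + 45 = 317.
Each contributed unit returns 2.900 to the group, so the social optimum is full contribution by everyone: group total = 2.900 × 317 = 919.30.
Efficiency loss = (2.900 − 1) × 317 = 602.30.

602.30 thousand dollars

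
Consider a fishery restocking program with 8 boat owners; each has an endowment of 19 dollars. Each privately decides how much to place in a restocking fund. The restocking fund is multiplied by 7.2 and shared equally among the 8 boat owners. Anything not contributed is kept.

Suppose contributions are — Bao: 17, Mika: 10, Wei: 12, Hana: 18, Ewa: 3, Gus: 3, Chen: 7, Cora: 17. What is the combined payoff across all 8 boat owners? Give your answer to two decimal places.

691.40 dollars

Total contributed: 17 + 10 + 12 + 18 + 3 + 3 + 7 + 17 = 87; total kept: 8 × 19 − 87 = 65.
The restocking fund pays out 7.2 × 87 = 626.40 in aggregate.
Group total = 65 + 626.40 = 691.40.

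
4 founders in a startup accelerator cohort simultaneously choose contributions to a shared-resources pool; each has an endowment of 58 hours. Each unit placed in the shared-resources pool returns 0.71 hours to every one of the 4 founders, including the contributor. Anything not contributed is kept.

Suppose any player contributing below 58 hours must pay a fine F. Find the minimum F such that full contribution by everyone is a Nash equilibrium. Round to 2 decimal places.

Given the others contribute fully, the best deviation is to contribute 0 (any partial contribution still incurs the fine and gives up units whose private return 0.71 is below 1).
Deviating from 58 to 0 saves 58 hours but forfeits the deviator's share of the drop in the shared-resources pool: 0.71 × 58 = 41.18.
So the deviation gain is 58 − 41.18 = 16.82, and the fine must be at least 16.82 hours to wipe it out.

16.82 hours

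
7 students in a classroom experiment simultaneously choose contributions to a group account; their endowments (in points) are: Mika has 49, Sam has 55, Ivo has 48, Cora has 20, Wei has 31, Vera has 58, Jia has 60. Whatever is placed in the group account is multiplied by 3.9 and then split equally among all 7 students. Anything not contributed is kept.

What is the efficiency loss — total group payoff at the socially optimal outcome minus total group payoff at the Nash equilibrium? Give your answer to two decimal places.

The private return per contributed unit is 3.9/7 = 0.5571 < 1 for every player regardless of endowment, so the Nash equilibrium is zero contribution and the group total is Σ E_j = 49 + 55 + 48 + 20 + 31 + 58 + 60 = 321.
Each contributed unit returns 3.900 to the group, so the social optimum is full contribution by everyone: group total = 3.900 × 321 = 1251.90.
Efficiency loss = (3.900 − 1) × 321 = 930.90.

930.90 points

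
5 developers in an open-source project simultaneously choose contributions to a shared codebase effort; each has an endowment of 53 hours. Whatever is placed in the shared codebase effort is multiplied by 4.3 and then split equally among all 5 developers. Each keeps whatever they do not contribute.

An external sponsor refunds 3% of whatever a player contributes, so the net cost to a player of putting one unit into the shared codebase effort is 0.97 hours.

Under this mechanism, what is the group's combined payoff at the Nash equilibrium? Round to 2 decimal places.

265.00 hours

The effective private return is (4.3/5) / 0.97 = 0.8866, which is still under 1, so the mechanism doesn't change anyone's dominant strategy: zero contribution.
At the Nash equilibrium no one contributes; group total payoff = 5 × 53 = 265.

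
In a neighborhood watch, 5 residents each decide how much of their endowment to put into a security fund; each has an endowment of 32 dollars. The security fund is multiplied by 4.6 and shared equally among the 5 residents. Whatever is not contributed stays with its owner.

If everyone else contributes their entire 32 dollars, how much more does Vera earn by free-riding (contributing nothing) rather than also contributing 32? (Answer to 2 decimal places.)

2.56 dollars

Switching from a contribution of 32 to 0 lets Vera keep an extra 32 dollars, but lowers the security fund by 32, which costs Vera their own share of that drop: 4.6/5 × 32 = 29.44.
Net gain = 32 − 29.44 = 2.56. The private return per contributed unit (0.9200) is below 1, so free-riding is indeed the best response regardless of what the others do.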